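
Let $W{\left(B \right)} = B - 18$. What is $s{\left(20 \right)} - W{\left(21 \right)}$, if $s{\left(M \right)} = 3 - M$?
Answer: $-20$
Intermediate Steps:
$W{\left(B \right)} = -18 + B$
$s{\left(20 \right)} - W{\left(21 \right)} = \left(3 - 20\right) - \left(-18 + 21\right) = \left(3 - 20\right) - 3 = -17 - 3 = -20$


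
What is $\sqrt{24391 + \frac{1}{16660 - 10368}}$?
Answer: $\frac{\sqrt{1995086249}}{286} \approx 156.18$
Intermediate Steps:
$\sqrt{24391 + \frac{1}{16660 - 10368}} = \sqrt{24391 + \frac{1}{6292}} = \sqrt{\frac{153468173}{6292}} = \frac{\sqrt{1995086249}}{286}$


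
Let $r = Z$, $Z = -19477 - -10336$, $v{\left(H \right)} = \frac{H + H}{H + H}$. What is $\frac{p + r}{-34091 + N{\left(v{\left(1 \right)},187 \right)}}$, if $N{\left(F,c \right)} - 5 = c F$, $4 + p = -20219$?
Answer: $\frac{29364}{33899} \approx 0.86622$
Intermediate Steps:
$v{\left(H \right)} = 1$ ($v{\left(H \right)} = \frac{2 H}{2 H} = 2 H \frac{1}{2 H} = 1$)
$p = -20223$ ($p = -4 - 20219 = -20223$)
$Z = -9141$ ($Z = -19477 + 10336 = -9141$)
$r = -9141$
$N{\left(F,c \right)} = 5 + F c$ ($N{\left(F,c \right)} = 5 + c F = 5 + F c$)
$\frac{p + r}{-34091 + N{\left(v{\left(1 \right)},187 \right)}} = \frac{-20223 - 9141}{-34091 + \left(5 + 1 \cdot 187\right)} = - \frac{29364}{-34091 + \left(5 + 187\right)} = - \frac{29364}{-34091 + 192} = - \frac{29364}{-33899} = \left(-29364\right) \left(- \frac{1}{33899}\right) = \frac{29364}{33899}$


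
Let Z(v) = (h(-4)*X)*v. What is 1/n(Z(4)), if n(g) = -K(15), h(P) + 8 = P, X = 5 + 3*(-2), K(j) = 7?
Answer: -⅐ ≈ -0.14286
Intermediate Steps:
X = -1 (X = 5 - 6 = -1)
h(P) = -8 + P
Z(v) = 12*v (Z(v) = ((-8 - 4)*(-1))*v = (-12*(-1))*v = 12*v)
n(g) = -7 (n(g) = -1*7 = -7)
1/n(Z(4)) = 1/(-7) = -⅐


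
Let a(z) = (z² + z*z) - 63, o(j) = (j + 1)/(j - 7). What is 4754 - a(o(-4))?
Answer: 582839/121 ≈ 4816.9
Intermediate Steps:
o(j) = (1 + j)/(-7 + j)
a(z) = -63 + 2*z² (a(z) = (z² + z²) - 63 = 2*z² - 63 = -63 + 2*z²)
4754 - a(o(-4)) = 4754 - (-63 + 2*((1 - 4)/(-7 - 4))²) = 4754 - (-63 + 2*(-3/(-11))²) = 4754 - (-63 + 2*(-1/11*(-3))²) = 4754 - (-63 + 2*(3/11)²) = 4754 - (-63 + 2*(9/121)) = 4754 - (-63 + 18/121) = 4754 - 1*(-7605/121) = 4754 + 7605/121 = 582839/121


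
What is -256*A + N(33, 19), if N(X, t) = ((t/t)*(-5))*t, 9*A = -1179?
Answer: 33441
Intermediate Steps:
A = -131 (A = (1/9)*(-1179) = -131)
N(X, t) = -5*t (N(X, t) = (1*(-5))*t = -5*t)
-256*A + N(33, 19) = -256*(-131) - 5*19 = 33536 - 95 = 33441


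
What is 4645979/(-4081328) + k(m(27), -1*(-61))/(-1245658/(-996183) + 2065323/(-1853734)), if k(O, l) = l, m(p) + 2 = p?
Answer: 26975095066658396747/60422602532544592 ≈ 446.44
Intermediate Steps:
m(p) = -2 + p
4645979/(-4081328) + k(m(27), -1*(-61))/(-1245658/(-996183) + 2065323/(-1853734)) = 4645979/(-4081328) + (-1*(-61))/(-1245658/(-996183) + 2065323/(-1853734)) = 4645979*(-1/4081328) + 61/(-1245658*(-1/996183) + 2065323*(-1/1853734)) = -4645979/4081328 + 61/(73274/58599 - 2065323/1853734) = -4645979/4081328 + 61/(14804642639/108626958666) = -4645979/4081328 + 61*(108626958666/14804642639) = -4645979/4081328 + 6626244478626/14804642639 = 26975095066658396747/60422602532544592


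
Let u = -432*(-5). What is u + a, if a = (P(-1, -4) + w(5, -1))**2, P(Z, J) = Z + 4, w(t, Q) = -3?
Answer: 2160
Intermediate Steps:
P(Z, J) = 4 + Z
u = 2160
a = 0 (a = ((4 - 1) - 3)**2 = (3 - 3)**2 = 0**2 = 0)
u + a = 2160 + 0 = 2160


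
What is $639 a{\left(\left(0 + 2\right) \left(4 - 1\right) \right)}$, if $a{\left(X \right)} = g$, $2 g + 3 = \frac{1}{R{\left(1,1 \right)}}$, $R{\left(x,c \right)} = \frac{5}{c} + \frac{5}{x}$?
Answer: $- \frac{18531}{20} \approx -926.55$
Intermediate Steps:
$g = - \frac{29}{20}$ ($g = - \frac{3}{2} + \frac{1}{2 \left(\frac{5}{1} + \frac{5}{1}\right)} = - \frac{3}{2} + \frac{1}{2 \left(5 \cdot 1 + 5 \cdot 1\right)} = - \frac{3}{2} + \frac{1}{2 \left(5 + 5\right)} = - \frac{3}{2} + \frac{1}{2 \cdot 10} = - \frac{3}{2} + \frac{1}{2} \cdot \frac{1}{10} = - \frac{3}{2} + \frac{1}{20} = - \frac{29}{20} \approx -1.45$)
$a{\left(X \right)} = - \frac{29}{20}$
$639 a{\left(\left(0 + 2\right) \left(4 - 1\right) \right)} = 639 \left(- \frac{29}{20}\right) = - \frac{18531}{20}$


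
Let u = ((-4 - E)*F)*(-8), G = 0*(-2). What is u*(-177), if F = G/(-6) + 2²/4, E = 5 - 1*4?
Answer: -7080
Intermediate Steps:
E = 1 (E = 5 - 4 = 1)
G = 0
F = 1 (F = 0/(-6) + 2²/4 = 0*(-⅙) + 4*(¼) = 0 + 1 = 1)
u = 40 (u = ((-4 - 1*1)*1)*(-8) = ((-4 - 1)*1)*(-8) = -5*1*(-8) = -5*(-8) = 40)
u*(-177) = 40*(-177) = -7080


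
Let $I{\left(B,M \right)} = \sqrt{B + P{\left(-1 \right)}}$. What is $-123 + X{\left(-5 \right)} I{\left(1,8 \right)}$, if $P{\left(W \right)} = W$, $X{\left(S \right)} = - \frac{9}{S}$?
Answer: $-123$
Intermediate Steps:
$I{\left(B,M \right)} = \sqrt{-1 + B}$ ($I{\left(B,M \right)} = \sqrt{B - 1} = \sqrt{-1 + B}$)
$-123 + X{\left(-5 \right)} I{\left(1,8 \right)} = -123 + - \frac{9}{-5} \sqrt{-1 + 1} = -123 + \left(-9\right) \left(- \frac{1}{5}\right) \sqrt{0} = -123 + \frac{9}{5} \cdot 0 = -123 + 0 = -123$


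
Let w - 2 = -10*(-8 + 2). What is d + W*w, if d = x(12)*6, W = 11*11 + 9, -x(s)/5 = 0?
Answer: 8060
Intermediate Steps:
x(s) = 0 (x(s) = -5*0 = 0)
W = 130 (W = 121 + 9 = 130)
d = 0 (d = 0*6 = 0)
w = 62 (w = 2 - 10*(-8 + 2) = 2 - 10*(-6) = 2 + 60 = 62)
d + W*w = 0 + 130*62 = 0 + 8060 = 8060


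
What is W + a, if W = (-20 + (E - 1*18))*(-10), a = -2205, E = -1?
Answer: -1815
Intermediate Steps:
W = 390 (W = (-20 + (-1 - 1*18))*(-10) = (-20 + (-1 - 18))*(-10) = (-20 - 19)*(-10) = -39*(-10) = 390)
W + a = 390 - 2205 = -1815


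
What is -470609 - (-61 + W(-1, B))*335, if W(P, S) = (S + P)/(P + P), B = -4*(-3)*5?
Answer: -880583/2 ≈ -4.4029e+5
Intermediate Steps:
B = 60 (B = 12*5 = 60)
W(P, S) = (P + S)/(2*P) (W(P, S) = (P + S)/((2*P)) = (P + S)*(1/(2*P)) = (P + S)/(2*P))
-470609 - (-61 + W(-1, B))*335 = -470609 - (-61 + (1/2)*(-1 + 60)/(-1))*335 = -470609 - (-61 + (1/2)*(-1)*59)*335 = -470609 - (-61 - 59/2)*335 = -470609 - (-181)*335/2 = -470609 - 1*(-60635/2) = -470609 + 60635/2 = -880583/2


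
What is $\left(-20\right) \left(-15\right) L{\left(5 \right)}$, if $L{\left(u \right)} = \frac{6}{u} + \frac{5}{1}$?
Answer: $1860$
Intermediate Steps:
$L{\left(u \right)} = 5 + \frac{6}{u}$ ($L{\left(u \right)} = \frac{6}{u} + 5 \cdot 1 = \frac{6}{u} + 5 = 5 + \frac{6}{u}$)
$\left(-20\right) \left(-15\right) L{\left(5 \right)} = \left(-20\right) \left(-15\right) \left(5 + \frac{6}{5}\right) = 300 \left(5 + 6 \cdot \frac{1}{5}\right) = 300 \left(5 + \frac{6}{5}\right) = 300 \cdot \frac{31}{5} = 1860$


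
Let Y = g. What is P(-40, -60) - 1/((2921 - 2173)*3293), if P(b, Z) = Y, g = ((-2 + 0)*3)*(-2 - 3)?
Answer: 73894919/2463164 ≈ 30.000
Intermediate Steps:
g = 30 (g = -2*3*(-5) = -6*(-5) = 30)
Y = 30
P(b, Z) = 30
P(-40, -60) - 1/((2921 - 2173)*3293) = 30 - 1/((2921 - 2173)*3293) = 30 - 1/(748*3293) = 30 - 1*1/2463164 = 30 - 1/2463164 = 73894919/2463164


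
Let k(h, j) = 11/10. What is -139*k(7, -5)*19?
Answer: -29051/10 ≈ -2905.1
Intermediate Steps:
k(h, j) = 11/10 (k(h, j) = 11*(1/10) = 11/10)
-139*k(7, -5)*19 = -139*11/10*19 = -1529/10*19 = -29051/10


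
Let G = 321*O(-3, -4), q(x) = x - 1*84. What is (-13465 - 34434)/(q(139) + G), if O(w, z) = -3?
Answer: 47899/908 ≈ 52.752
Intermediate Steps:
q(x) = -84 + x (q(x) = x - 84 = -84 + x)
G = -963 (G = 321*(-3) = -963)
(-13465 - 34434)/(q(139) + G) = (-13465 - 34434)/((-84 + 139) - 963) = -47899/(55 - 963) = -47899/(-908) = -47899*(-1/908) = 47899/908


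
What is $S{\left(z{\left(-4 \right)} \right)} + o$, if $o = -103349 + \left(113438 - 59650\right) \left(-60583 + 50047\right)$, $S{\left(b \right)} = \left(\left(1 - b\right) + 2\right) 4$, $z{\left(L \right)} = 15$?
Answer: $-566813765$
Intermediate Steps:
$S{\left(b \right)} = 12 - 4 b$ ($S{\left(b \right)} = \left(3 - b\right) 4 = 12 - 4 b$)
$o = -566813717$ ($o = -103349 + 53788 \left(-10536\right) = -103349 - 566710368 = -566813717$)
$S{\left(z{\left(-4 \right)} \right)} + o = \left(12 - 60\right) - 566813717 = -48 - 566813717 = -566813765$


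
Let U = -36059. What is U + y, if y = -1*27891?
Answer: -63950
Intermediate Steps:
y = -27891
U + y = -36059 - 27891 = -63950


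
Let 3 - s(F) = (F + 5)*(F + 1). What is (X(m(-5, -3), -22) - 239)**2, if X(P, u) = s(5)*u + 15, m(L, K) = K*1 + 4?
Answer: 1060900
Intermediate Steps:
s(F) = 3 - (1 + F)*(5 + F) (s(F) = 3 - (F + 5)*(F + 1) = 3 - (5 + F)*(1 + F) = 3 - (1 + F)*(5 + F))
m(L, K) = 4 + K (m(L, K) = K + 4 = 4 + K)
X(P, u) = 15 - 57*u (X(P, u) = (-2 - 1*5**2 - 6*5)*u + 15 = (-2 - 1*25 - 30)*u + 15 = (-2 - 25 - 30)*u + 15 = -57*u + 15 = 15 - 57*u)
(X(m(-5, -3), -22) - 239)**2 = ((15 - 57*(-22)) - 239)**2 = ((15 + 1254) - 239)**2 = (1269 - 239)**2 = 1030**2 = 1060900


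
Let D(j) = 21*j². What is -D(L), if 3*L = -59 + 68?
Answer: -189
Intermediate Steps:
L = 3 (L = (-59 + 68)/3 = (⅓)*9 = 3)
-D(L) = -21*3² = -21*9 = -1*189 = -189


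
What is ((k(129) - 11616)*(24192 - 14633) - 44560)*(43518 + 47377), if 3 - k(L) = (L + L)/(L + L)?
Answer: -10095051933470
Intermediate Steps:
k(L) = 2 (k(L) = 3 - (L + L)/(L + L) = 3 - 2*L/(2*L) = 3 - 2*L*1/(2*L) = 3 - 1*1 = 3 - 1 = 2)
((k(129) - 11616)*(24192 - 14633) - 44560)*(43518 + 47377) = ((2 - 11616)*(24192 - 14633) - 44560)*(43518 + 47377) = (-11614*9559 - 44560)*90895 = (-111018226 - 44560)*90895 = -111062786*90895 = -10095051933470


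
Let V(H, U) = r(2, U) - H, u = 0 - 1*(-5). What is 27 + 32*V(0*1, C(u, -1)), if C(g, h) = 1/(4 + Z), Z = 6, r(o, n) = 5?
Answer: 187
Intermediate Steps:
u = 5 (u = 0 + 5 = 5)
C(g, h) = ⅒ (C(g, h) = 1/(4 + 6) = 1/10 = ⅒)
V(H, U) = 5 - H
27 + 32*V(0*1, C(u, -1)) = 27 + 32*(5 - 0) = 27 + 32*(5 - 1*0) = 27 + 32*(5 + 0) = 27 + 32*5 = 27 + 160 = 187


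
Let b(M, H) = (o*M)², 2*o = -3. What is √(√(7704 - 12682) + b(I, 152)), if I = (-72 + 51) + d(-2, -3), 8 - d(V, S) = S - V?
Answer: √(324 + I*√4978) ≈ 18.105 + 1.9485*I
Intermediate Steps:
o = -3/2 (o = (½)*(-3) = -3/2 ≈ -1.5000)
d(V, S) = 8 + V - S (d(V, S) = 8 - (S - V) = 8 + (V - S) = 8 + V - S)
I = -12 (I = (-72 + 51) + (8 - 2 - 1*(-3)) = -21 + (8 - 2 + 3) = -21 + 9 = -12)
b(M, H) = 9*M²/4 (b(M, H) = (-3*M/2)² = 9*M²/4)
√(√(7704 - 12682) + b(I, 152)) = √(√(7704 - 12682) + (9/4)*(-12)²) = √(√(-4978) + (9/4)*144) = √(I*√4978 + 324) = √(324 + I*√4978)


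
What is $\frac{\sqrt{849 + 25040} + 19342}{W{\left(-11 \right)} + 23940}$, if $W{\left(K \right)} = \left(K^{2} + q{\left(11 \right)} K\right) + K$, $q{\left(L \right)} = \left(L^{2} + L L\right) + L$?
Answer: $\frac{19342}{21267} + \frac{\sqrt{25889}}{21267} \approx 0.91705$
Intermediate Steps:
$q{\left(L \right)} = L + 2 L^{2}$ ($q{\left(L \right)} = \left(L^{2} + L^{2}\right) + L = 2 L^{2} + L = L + 2 L^{2}$)
$W{\left(K \right)} = K^{2} + 254 K$ ($W{\left(K \right)} = \left(K^{2} + 11 \left(1 + 2 \cdot 11\right) K\right) + K = \left(K^{2} + 11 \left(1 + 22\right) K\right) + K = \left(K^{2} + 11 \cdot 23 K\right) + K = \left(K^{2} + 253 K\right) + K = K^{2} + 254 K$)
$\frac{\sqrt{849 + 25040} + 19342}{W{\left(-11 \right)} + 23940} = \frac{\sqrt{849 + 25040} + 19342}{- 11 \left(254 - 11\right) + 23940} = \frac{\sqrt{25889} + 19342}{\left(-11\right) 243 + 23940} = \frac{19342 + \sqrt{25889}}{-2673 + 23940} = \frac{19342 + \sqrt{25889}}{21267} = \left(19342 + \sqrt{25889}\right) \frac{1}{21267} = \frac{19342}{21267} + \frac{\sqrt{25889}}{21267}$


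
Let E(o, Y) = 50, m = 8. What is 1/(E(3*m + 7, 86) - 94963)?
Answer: -1/94913 ≈ -1.0536e-5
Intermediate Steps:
1/(E(3*m + 7, 86) - 94963) = 1/(50 - 94963) = 1/(-94913) = -1/94913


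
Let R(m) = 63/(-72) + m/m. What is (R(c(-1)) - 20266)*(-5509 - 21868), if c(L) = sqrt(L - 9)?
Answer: 4438550879/8 ≈ 5.5482e+8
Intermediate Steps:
c(L) = sqrt(-9 + L)
R(m) = 1/8 (R(m) = 63*(-1/72) + 1 = -7/8 + 1 = 1/8)
(R(c(-1)) - 20266)*(-5509 - 21868) = (1/8 - 20266)*(-5509 - 21868) = -162127/8*(-27377) = 4438550879/8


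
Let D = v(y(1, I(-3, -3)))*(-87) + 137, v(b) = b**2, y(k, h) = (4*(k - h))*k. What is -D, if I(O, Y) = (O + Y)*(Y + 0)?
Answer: 402151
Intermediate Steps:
I(O, Y) = Y*(O + Y) (I(O, Y) = (O + Y)*Y = Y*(O + Y))
y(k, h) = k*(-4*h + 4*k) (y(k, h) = (-4*h + 4*k)*k = k*(-4*h + 4*k))
D = -402151 (D = (4*1*(1 - (-3)*(-3 - 3)))**2*(-87) + 137 = (4*1*(1 - (-3)*(-6)))**2*(-87) + 137 = (4*1*(1 - 1*18))**2*(-87) + 137 = (4*1*(1 - 18))**2*(-87) + 137 = (4*1*(-17))**2*(-87) + 137 = (-68)**2*(-87) + 137 = 4624*(-87) + 137 = -402288 + 137 = -402151)
-D = -1*(-402151) = 402151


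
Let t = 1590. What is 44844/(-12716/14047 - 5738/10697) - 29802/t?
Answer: -1424819574459/45777955 ≈ -31125.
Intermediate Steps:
44844/(-12716/14047 - 5738/10697) - 29802/t = 44844/(-12716/14047 - 5738/10697) - 29802/1590 = 44844/(-12716*1/14047 - 5738*1/10697) - 29802*1/1590 = 44844/(-1156/1277 - 302/563) - 4967/265 = 44844/(-1036482/718951) - 4967/265 = 44844*(-718951/1036482) - 4967/265 = -5373439774/172747 - 4967/265 = -1424819574459/45777955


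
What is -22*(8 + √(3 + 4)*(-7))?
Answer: -176 + 154*√7 ≈ 231.45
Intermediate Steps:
-22*(8 + √(3 + 4)*(-7)) = -22*(8 + √7*(-7)) = -22*(8 - 7*√7) = -176 + 154*√7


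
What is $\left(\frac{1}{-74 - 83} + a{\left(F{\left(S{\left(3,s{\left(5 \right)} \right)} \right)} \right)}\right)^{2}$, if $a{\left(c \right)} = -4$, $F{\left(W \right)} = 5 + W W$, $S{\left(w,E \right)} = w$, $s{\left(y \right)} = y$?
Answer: $\frac{395641}{24649} \approx 16.051$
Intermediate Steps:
$F{\left(W \right)} = 5 + W^{2}$
$\left(\frac{1}{-74 - 83} + a{\left(F{\left(S{\left(3,s{\left(5 \right)} \right)} \right)} \right)}\right)^{2} = \left(\frac{1}{-74 - 83} - 4\right)^{2} = \left(\frac{1}{-157} - 4\right)^{2} = \left(- \frac{1}{157} - 4\right)^{2} = \left(- \frac{629}{157}\right)^{2} = \frac{395641}{24649}$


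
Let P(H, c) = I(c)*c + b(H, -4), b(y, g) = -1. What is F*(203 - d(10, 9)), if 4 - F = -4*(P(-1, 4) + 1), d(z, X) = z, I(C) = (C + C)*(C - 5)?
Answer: -23932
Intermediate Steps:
I(C) = 2*C*(-5 + C) (I(C) = (2*C)*(-5 + C) = 2*C*(-5 + C))
P(H, c) = -1 + 2*c²*(-5 + c) (P(H, c) = (2*c*(-5 + c))*c - 1 = 2*c²*(-5 + c) - 1 = -1 + 2*c²*(-5 + c))
F = -124 (F = 4 - (-4)*((-1 + 2*4²*(-5 + 4)) + 1) = 4 - (-4)*((-1 + 2*16*(-1)) + 1) = 4 - (-4)*((-1 - 32) + 1) = 4 - (-4)*(-33 + 1) = 4 - (-4)*(-32) = 4 - 1*128 = 4 - 128 = -124)
F*(203 - d(10, 9)) = -124*(203 - 1*10) = -124*(203 - 10) = -124*193 = -23932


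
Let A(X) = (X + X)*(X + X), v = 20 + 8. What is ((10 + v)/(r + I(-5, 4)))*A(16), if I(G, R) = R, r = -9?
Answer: -38912/5 ≈ -7782.4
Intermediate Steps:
v = 28
A(X) = 4*X² (A(X) = (2*X)*(2*X) = 4*X²)
((10 + v)/(r + I(-5, 4)))*A(16) = ((10 + 28)/(-9 + 4))*(4*16²) = (38/(-5))*(4*256) = (38*(-⅕))*1024 = -38/5*1024 = -38912/5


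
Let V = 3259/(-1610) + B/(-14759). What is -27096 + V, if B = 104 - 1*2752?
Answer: -643898717341/23761990 ≈ -27098.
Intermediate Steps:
B = -2648 (B = 104 - 2752 = -2648)
V = -43836301/23761990 (V = 3259/(-1610) - 2648/(-14759) = 3259*(-1/1610) - 2648*(-1/14759) = -3259/1610 + 2648/14759 = -43836301/23761990 ≈ -1.8448)
-27096 + V = -27096 - 43836301/23761990 = -643898717341/23761990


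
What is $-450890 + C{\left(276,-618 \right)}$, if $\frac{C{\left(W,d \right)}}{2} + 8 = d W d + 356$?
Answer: $210371854$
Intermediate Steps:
$C{\left(W,d \right)} = 696 + 2 W d^{2}$ ($C{\left(W,d \right)} = -16 + 2 \left(d W d + 356\right) = -16 + 2 \left(W d d + 356\right) = -16 + 2 \left(W d^{2} + 356\right) = -16 + 2 \left(356 + W d^{2}\right) = -16 + \left(712 + 2 W d^{2}\right) = 696 + 2 W d^{2}$)
$-450890 + C{\left(276,-618 \right)} = -450890 + \left(696 + 2 \cdot 276 \left(-618\right)^{2}\right) = -450890 + \left(696 + 2 \cdot 276 \cdot 381924\right) = -450890 + \left(696 + 210822048\right) = -450890 + 210822744 = 210371854$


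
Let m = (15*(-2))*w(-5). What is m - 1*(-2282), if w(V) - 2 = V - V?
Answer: 2222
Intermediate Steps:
w(V) = 2 (w(V) = 2 + (V - V) = 2 + 0 = 2)
m = -60 (m = (15*(-2))*2 = -30*2 = -60)
m - 1*(-2282) = -60 - 1*(-2282) = -60 + 2282 = 2222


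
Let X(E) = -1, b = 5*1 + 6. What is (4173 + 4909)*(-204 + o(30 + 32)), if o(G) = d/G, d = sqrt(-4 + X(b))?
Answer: -1852728 + 4541*I*sqrt(5)/31 ≈ -1.8527e+6 + 327.55*I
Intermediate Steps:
b = 11 (b = 5 + 6 = 11)
d = I*sqrt(5) (d = sqrt(-4 - 1) = sqrt(-5) = I*sqrt(5) ≈ 2.2361*I)
o(G) = I*sqrt(5)/G (o(G) = (I*sqrt(5))/G = I*sqrt(5)/G)
(4173 + 4909)*(-204 + o(30 + 32)) = (4173 + 4909)*(-204 + I*sqrt(5)/(30 + 32)) = 9082*(-204 + I*sqrt(5)/62) = -1852728 + 4541*I*sqrt(5)/31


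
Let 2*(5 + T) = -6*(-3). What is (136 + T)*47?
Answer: 6580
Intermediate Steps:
T = 4 (T = -5 + (-6*(-3))/2 = -5 + (½)*18 = -5 + 9 = 4)
(136 + T)*47 = (136 + 4)*47 = 140*47 = 6580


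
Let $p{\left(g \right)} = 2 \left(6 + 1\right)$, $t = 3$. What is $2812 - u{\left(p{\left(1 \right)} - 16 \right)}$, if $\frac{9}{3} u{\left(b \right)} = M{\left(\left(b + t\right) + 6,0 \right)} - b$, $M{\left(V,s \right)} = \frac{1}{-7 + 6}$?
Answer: $\frac{8435}{3} \approx 2811.7$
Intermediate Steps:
$p{\left(g \right)} = 14$ ($p{\left(g \right)} = 2 \cdot 7 = 14$)
$M{\left(V,s \right)} = -1$ ($M{\left(V,s \right)} = \frac{1}{-1} = -1$)
$u{\left(b \right)} = - \frac{1}{3} - \frac{b}{3}$ ($u{\left(b \right)} = \frac{-1 - b}{3} = - \frac{1}{3} - \frac{b}{3}$)
$2812 - u{\left(p{\left(1 \right)} - 16 \right)} = 2812 - \left(- \frac{1}{3} - \frac{14 - 16}{3}\right) = 2812 - \left(- \frac{1}{3} - - \frac{2}{3}\right) = 2812 - \left(- \frac{1}{3} + \frac{2}{3}\right) = 2812 - \frac{1}{3} = \frac{8435}{3}$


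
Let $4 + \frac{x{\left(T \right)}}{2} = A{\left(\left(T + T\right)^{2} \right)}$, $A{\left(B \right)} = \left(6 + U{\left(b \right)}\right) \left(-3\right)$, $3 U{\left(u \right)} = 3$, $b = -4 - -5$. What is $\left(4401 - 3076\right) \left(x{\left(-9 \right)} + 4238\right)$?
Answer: $5549100$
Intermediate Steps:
$b = 1$ ($b = -4 + 5 = 1$)
$U{\left(u \right)} = 1$ ($U{\left(u \right)} = \frac{1}{3} \cdot 3 = 1$)
$A{\left(B \right)} = -21$ ($A{\left(B \right)} = \left(6 + 1\right) \left(-3\right) = 7 \left(-3\right) = -21$)
$x{\left(T \right)} = -50$ ($x{\left(T \right)} = -8 + 2 \left(-21\right) = -8 - 42 = -50$)
$\left(4401 - 3076\right) \left(x{\left(-9 \right)} + 4238\right) = \left(4401 - 3076\right) \left(-50 + 4238\right) = 1325 \cdot 4188 = 5549100$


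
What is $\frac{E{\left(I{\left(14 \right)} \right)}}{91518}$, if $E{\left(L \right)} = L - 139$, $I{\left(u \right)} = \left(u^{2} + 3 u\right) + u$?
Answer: $\frac{113}{91518} \approx 0.0012347$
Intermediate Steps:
$I{\left(u \right)} = u^{2} + 4 u$
$E{\left(L \right)} = -139 + L$
$\frac{E{\left(I{\left(14 \right)} \right)}}{91518} = \frac{-139 + 14 \left(4 + 14\right)}{91518} = \left(-139 + 14 \cdot 18\right) \frac{1}{91518} = \left(-139 + 252\right) \frac{1}{91518} = 113 \cdot \frac{1}{91518} = \frac{113}{91518}$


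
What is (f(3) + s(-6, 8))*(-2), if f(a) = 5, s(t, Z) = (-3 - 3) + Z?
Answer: -14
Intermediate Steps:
s(t, Z) = -6 + Z
(f(3) + s(-6, 8))*(-2) = (5 + (-6 + 8))*(-2) = (5 + 2)*(-2) = 7*(-2) = -14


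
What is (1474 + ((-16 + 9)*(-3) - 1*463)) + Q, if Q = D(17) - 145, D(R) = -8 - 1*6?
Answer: 873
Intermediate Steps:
D(R) = -14 (D(R) = -8 - 6 = -14)
Q = -159 (Q = -14 - 145 = -159)
(1474 + ((-16 + 9)*(-3) - 1*463)) + Q = (1474 + ((-16 + 9)*(-3) - 1*463)) - 159 = (1474 + (-7*(-3) - 463)) - 159 = (1474 + (21 - 463)) - 159 = (1474 - 442) - 159 = 1032 - 159 = 873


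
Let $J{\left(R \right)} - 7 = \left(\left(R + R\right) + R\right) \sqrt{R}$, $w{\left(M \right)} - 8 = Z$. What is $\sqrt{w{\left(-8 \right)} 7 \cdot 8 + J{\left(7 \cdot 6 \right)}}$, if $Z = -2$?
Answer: $\sqrt{343 + 126 \sqrt{42}} \approx 34.052$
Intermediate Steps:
$w{\left(M \right)} = 6$ ($w{\left(M \right)} = 8 - 2 = 6$)
$J{\left(R \right)} = 7 + 3 R^{\frac{3}{2}}$ ($J{\left(R \right)} = 7 + \left(\left(R + R\right) + R\right) \sqrt{R} = 7 + \left(2 R + R\right) \sqrt{R} = 7 + 3 R \sqrt{R} = 7 + 3 R^{\frac{3}{2}}$)
$\sqrt{w{\left(-8 \right)} 7 \cdot 8 + J{\left(7 \cdot 6 \right)}} = \sqrt{6 \cdot 7 \cdot 8 + \left(7 + 3 \left(7 \cdot 6\right)^{\frac{3}{2}}\right)} = \sqrt{6 \cdot 56 + \left(7 + 3 \cdot 42^{\frac{3}{2}}\right)} = \sqrt{336 + \left(7 + 3 \cdot 42 \sqrt{42}\right)} = \sqrt{336 + \left(7 + 126 \sqrt{42}\right)} = \sqrt{343 + 126 \sqrt{42}}$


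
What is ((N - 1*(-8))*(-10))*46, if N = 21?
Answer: -13340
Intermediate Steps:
((N - 1*(-8))*(-10))*46 = ((21 - 1*(-8))*(-10))*46 = ((21 + 8)*(-10))*46 = (29*(-10))*46 = -290*46 = -13340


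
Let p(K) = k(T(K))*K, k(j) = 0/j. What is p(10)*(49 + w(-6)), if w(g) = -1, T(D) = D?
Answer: 0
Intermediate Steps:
k(j) = 0
p(K) = 0 (p(K) = 0*K = 0)
p(10)*(49 + w(-6)) = 0*(49 - 1) = 0*48 = 0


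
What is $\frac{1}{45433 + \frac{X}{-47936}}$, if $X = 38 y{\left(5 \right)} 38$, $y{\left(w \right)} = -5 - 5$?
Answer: $\frac{5992}{272236341} \approx 2.201 \cdot 10^{-5}$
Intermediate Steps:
$y{\left(w \right)} = -10$ ($y{\left(w \right)} = -5 - 5 = -10$)
$X = -14440$ ($X = 38 \left(-10\right) 38 = \left(-380\right) 38 = -14440$)
$\frac{1}{45433 + \frac{X}{-47936}} = \frac{1}{45433 - \frac{14440}{-47936}} = \frac{1}{45433 - - \frac{1805}{5992}} = \frac{1}{45433 + \frac{1805}{5992}} = \frac{1}{\frac{272236341}{5992}} = \frac{5992}{272236341}$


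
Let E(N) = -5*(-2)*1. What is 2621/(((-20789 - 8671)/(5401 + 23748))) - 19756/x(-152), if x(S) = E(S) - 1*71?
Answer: -4078359509/1797060 ≈ -2269.5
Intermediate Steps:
E(N) = 10 (E(N) = 10*1 = 10)
x(S) = -61 (x(S) = 10 - 1*71 = 10 - 71 = -61)
2621/(((-20789 - 8671)/(5401 + 23748))) - 19756/x(-152) = 2621/(((-20789 - 8671)/(5401 + 23748))) - 19756/(-61) = 2621/((-29460/29149)) - 19756*(-1/61) = 2621/((-29460*1/29149)) + 19756/61 = 2621/(-29460/29149) + 19756/61 = 2621*(-29149/29460) + 19756/61 = -76399529/29460 + 19756/61 = -4078359509/1797060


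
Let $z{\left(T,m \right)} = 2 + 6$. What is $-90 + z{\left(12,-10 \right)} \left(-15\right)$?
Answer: $-210$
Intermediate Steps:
$z{\left(T,m \right)} = 8$
$-90 + z{\left(12,-10 \right)} \left(-15\right) = -90 + 8 \left(-15\right) = -90 - 120 = -210$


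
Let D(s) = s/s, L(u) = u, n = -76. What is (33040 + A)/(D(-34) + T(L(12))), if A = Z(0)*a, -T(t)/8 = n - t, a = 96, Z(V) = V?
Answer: 6608/141 ≈ 46.865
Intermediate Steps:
D(s) = 1
T(t) = 608 + 8*t (T(t) = -8*(-76 - t) = 608 + 8*t)
A = 0 (A = 0*96 = 0)
(33040 + A)/(D(-34) + T(L(12))) = (33040 + 0)/(1 + (608 + 8*12)) = 33040/(1 + (608 + 96)) = 33040/(1 + 704) = 33040/705 = 33040*(1/705) = 6608/141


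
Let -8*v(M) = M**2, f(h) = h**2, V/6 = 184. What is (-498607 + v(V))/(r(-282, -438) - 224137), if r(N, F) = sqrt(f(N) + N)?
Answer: 145903997383/50237315527 + 650959*sqrt(79242)/50237315527 ≈ 2.9079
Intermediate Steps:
V = 1104 (V = 6*184 = 1104)
r(N, F) = sqrt(N + N**2) (r(N, F) = sqrt(N**2 + N) = sqrt(N + N**2))
v(M) = -M**2/8
(-498607 + v(V))/(r(-282, -438) - 224137) = (-498607 - 1/8*1104**2)/(sqrt(-282*(1 - 282)) - 224137) = (-498607 - 1/8*1218816)/(sqrt(-282*(-281)) - 224137) = (-498607 - 152352)/(sqrt(79242) - 224137) = -650959/(-224137 + sqrt(79242))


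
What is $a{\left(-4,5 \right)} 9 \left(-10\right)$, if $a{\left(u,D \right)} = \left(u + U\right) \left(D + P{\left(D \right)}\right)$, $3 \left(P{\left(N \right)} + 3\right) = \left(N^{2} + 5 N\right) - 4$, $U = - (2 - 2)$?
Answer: $6240$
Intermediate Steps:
$U = 0$ ($U = \left(-1\right) 0 = 0$)
$P{\left(N \right)} = - \frac{13}{3} + \frac{N^{2}}{3} + \frac{5 N}{3}$ ($P{\left(N \right)} = -3 + \frac{\left(N^{2} + 5 N\right) - 4}{3} = -3 + \frac{-4 + N^{2} + 5 N}{3} = -3 + \left(- \frac{4}{3} + \frac{N^{2}}{3} + \frac{5 N}{3}\right) = - \frac{13}{3} + \frac{N^{2}}{3} + \frac{5 N}{3}$)
$a{\left(u,D \right)} = u \left(- \frac{13}{3} + \frac{D^{2}}{3} + \frac{8 D}{3}\right)$ ($a{\left(u,D \right)} = \left(u + 0\right) \left(D + \left(- \frac{13}{3} + \frac{D^{2}}{3} + \frac{5 D}{3}\right)\right) = u \left(- \frac{13}{3} + \frac{D^{2}}{3} + \frac{8 D}{3}\right)$)
$a{\left(-4,5 \right)} 9 \left(-10\right) = \frac{1}{3} \left(-4\right) \left(-13 + 5^{2} + 8 \cdot 5\right) 9 \left(-10\right) = \frac{1}{3} \left(-4\right) \left(-13 + 25 + 40\right) 9 \left(-10\right) = \frac{1}{3} \left(-4\right) 52 \cdot 9 \left(-10\right) = \left(- \frac{208}{3}\right) 9 \left(-10\right) = \left(-624\right) \left(-10\right) = 6240$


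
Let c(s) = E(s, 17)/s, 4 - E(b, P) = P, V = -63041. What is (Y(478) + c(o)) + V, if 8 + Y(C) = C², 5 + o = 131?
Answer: 20844797/126 ≈ 1.6544e+5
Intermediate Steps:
o = 126 (o = -5 + 131 = 126)
E(b, P) = 4 - P
Y(C) = -8 + C²
c(s) = -13/s (c(s) = (4 - 1*17)/s = (4 - 17)/s = -13/s)
(Y(478) + c(o)) + V = ((-8 + 478²) - 13/126) - 63041 = ((-8 + 228484) - 13*1/126) - 63041 = (228476 - 13/126) - 63041 = 28787963/126 - 63041 = 20844797/126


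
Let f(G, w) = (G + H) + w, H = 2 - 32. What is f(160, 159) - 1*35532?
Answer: -35243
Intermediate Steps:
H = -30
f(G, w) = -30 + G + w (f(G, w) = (G - 30) + w = (-30 + G) + w = -30 + G + w)
f(160, 159) - 1*35532 = (-30 + 160 + 159) - 1*35532 = 289 - 35532 = -35243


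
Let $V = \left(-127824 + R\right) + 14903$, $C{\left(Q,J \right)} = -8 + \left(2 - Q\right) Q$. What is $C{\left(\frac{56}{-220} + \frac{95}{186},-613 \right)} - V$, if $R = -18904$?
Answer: $\frac{13795078075319}{104652900} \approx 1.3182 \cdot 10^{5}$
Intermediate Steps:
$C{\left(Q,J \right)} = -8 + Q \left(2 - Q\right)$
$V = -131825$ ($V = \left(-127824 - 18904\right) + 14903 = -146728 + 14903 = -131825$)
$C{\left(\frac{56}{-220} + \frac{95}{186},-613 \right)} - V = \left(-8 - \left(\frac{56}{-220} + \frac{95}{186}\right)^{2} + 2 \left(\frac{56}{-220} + \frac{95}{186}\right)\right) - -131825 = \left(-8 - \left(56 \left(- \frac{1}{220}\right) + 95 \cdot \frac{1}{186}\right)^{2} + 2 \left(56 \left(- \frac{1}{220}\right) + 95 \cdot \frac{1}{186}\right)\right) + 131825 = \left(-8 - \left(- \frac{14}{55} + \frac{95}{186}\right)^{2} + 2 \left(- \frac{14}{55} + \frac{95}{186}\right)\right) + 131825 = \left(-8 - \left(\frac{2621}{10230}\right)^{2} + 2 \cdot \frac{2621}{10230}\right) + 131825 = \left(-8 - \frac{6869641}{104652900} + \frac{2621}{5115}\right) + 131825 = - \frac{790467181}{104652900} + 131825 = \frac{13795078075319}{104652900}$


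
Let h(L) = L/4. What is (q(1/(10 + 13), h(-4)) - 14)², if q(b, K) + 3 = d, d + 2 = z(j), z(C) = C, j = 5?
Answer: 196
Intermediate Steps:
h(L) = L/4 (h(L) = L*(¼) = L/4)
d = 3 (d = -2 + 5 = 3)
q(b, K) = 0 (q(b, K) = -3 + 3 = 0)
(q(1/(10 + 13), h(-4)) - 14)² = (0 - 14)² = (-14)² = 196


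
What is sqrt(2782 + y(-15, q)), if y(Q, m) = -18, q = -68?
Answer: 2*sqrt(691) ≈ 52.574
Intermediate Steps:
sqrt(2782 + y(-15, q)) = sqrt(2782 - 18) = sqrt(2764) = 2*sqrt(691)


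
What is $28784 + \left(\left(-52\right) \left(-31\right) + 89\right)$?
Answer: $30485$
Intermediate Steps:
$28784 + \left(\left(-52\right) \left(-31\right) + 89\right) = 28784 + \left(1612 + 89\right) = 28784 + 1701 = 30485$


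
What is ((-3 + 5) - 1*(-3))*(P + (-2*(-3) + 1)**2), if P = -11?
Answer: 190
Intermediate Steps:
((-3 + 5) - 1*(-3))*(P + (-2*(-3) + 1)**2) = ((-3 + 5) - 1*(-3))*(-11 + (-2*(-3) + 1)**2) = (2 + 3)*(-11 + (6 + 1)**2) = 5*(-11 + 7**2) = 5*(-11 + 49) = 5*38 = 190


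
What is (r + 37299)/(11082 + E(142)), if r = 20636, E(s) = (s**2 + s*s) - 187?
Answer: 57935/51223 ≈ 1.1310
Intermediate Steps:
E(s) = -187 + 2*s**2 (E(s) = (s**2 + s**2) - 187 = 2*s**2 - 187 = -187 + 2*s**2)
(r + 37299)/(11082 + E(142)) = (20636 + 37299)/(11082 + (-187 + 2*142**2)) = 57935/(11082 + (-187 + 2*20164)) = 57935/(11082 + (-187 + 40328)) = 57935/(11082 + 40141) = 57935/51223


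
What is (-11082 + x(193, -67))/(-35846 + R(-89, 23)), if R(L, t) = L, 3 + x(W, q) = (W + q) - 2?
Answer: 10961/35935 ≈ 0.30502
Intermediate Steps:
x(W, q) = -5 + W + q (x(W, q) = -3 + ((W + q) - 2) = -3 + (-2 + W + q) = -5 + W + q)
(-11082 + x(193, -67))/(-35846 + R(-89, 23)) = (-11082 + (-5 + 193 - 67))/(-35846 - 89) = (-11082 + 121)/(-35935) = -10961*(-1/35935) = 10961/35935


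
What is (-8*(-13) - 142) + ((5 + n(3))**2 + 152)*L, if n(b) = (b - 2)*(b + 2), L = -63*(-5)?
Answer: 79342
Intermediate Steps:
L = 315
n(b) = (-2 + b)*(2 + b)
(-8*(-13) - 142) + ((5 + n(3))**2 + 152)*L = (-8*(-13) - 142) + ((5 + (-4 + 3**2))**2 + 152)*315 = (104 - 142) + ((5 + (-4 + 9))**2 + 152)*315 = -38 + ((5 + 5)**2 + 152)*315 = -38 + (10**2 + 152)*315 = -38 + (100 + 152)*315 = -38 + 252*315 = -38 + 79380 = 79342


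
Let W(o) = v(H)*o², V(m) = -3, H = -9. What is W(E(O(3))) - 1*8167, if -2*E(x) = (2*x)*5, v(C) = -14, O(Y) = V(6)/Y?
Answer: -8517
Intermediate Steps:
O(Y) = -3/Y
E(x) = -5*x (E(x) = -2*x*5/2 = -5*x)
W(o) = -14*o²
W(E(O(3))) - 1*8167 = -14*(-(-15)/3)² - 1*8167 = -14*(-(-15)/3)² - 8167 = -14*(-5*(-1))² - 8167 = -14*5² - 8167 = -14*25 - 8167 = -350 - 8167 = -8517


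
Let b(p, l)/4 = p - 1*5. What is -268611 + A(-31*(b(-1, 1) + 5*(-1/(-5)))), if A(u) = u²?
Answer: 239758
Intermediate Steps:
b(p, l) = -20 + 4*p (b(p, l) = 4*(p - 1*5) = 4*(p - 5) = 4*(-5 + p) = -20 + 4*p)
-268611 + A(-31*(b(-1, 1) + 5*(-1/(-5)))) = -268611 + (-31*((-20 + 4*(-1)) + 5*(-1/(-5))))² = -268611 + (-31*((-20 - 4) + 5*(-1*(-⅕))))² = -268611 + (-31*(-24 + 5*(⅕)))² = -268611 + (-31*(-24 + 1))² = -268611 + (-31*(-23))² = -268611 + 713² = -268611 + 508369 = 239758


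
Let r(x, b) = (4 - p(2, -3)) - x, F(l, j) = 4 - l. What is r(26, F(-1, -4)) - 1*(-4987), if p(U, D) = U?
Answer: 4963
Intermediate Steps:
r(x, b) = 2 - x (r(x, b) = (4 - 1*2) - x = (4 - 2) - x = 2 - x)
r(26, F(-1, -4)) - 1*(-4987) = (2 - 1*26) - 1*(-4987) = (2 - 26) + 4987 = -24 + 4987 = 4963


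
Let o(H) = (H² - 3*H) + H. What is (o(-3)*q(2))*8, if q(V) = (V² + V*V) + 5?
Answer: 1560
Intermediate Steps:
q(V) = 5 + 2*V² (q(V) = (V² + V²) + 5 = 2*V² + 5 = 5 + 2*V²)
o(H) = H² - 2*H
(o(-3)*q(2))*8 = ((-3*(-2 - 3))*(5 + 2*2²))*8 = ((-3*(-5))*(5 + 2*4))*8 = (15*(5 + 8))*8 = (15*13)*8 = 195*8 = 1560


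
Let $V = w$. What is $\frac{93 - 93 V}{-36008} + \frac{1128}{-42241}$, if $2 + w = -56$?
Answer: $- \frac{272393391}{1521013928} \approx -0.17909$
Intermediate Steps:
$w = -58$ ($w = -2 - 56 = -58$)
$V = -58$
$\frac{93 - 93 V}{-36008} + \frac{1128}{-42241} = \frac{93 - -5394}{-36008} + \frac{1128}{-42241} = \left(93 + 5394\right) \left(- \frac{1}{36008}\right) + 1128 \left(- \frac{1}{42241}\right) = 5487 \left(- \frac{1}{36008}\right) - \frac{1128}{42241} = - \frac{5487}{36008} - \frac{1128}{42241} = - \frac{272393391}{1521013928}$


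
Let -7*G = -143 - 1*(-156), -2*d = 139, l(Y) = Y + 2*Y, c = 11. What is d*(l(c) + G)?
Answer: -15151/7 ≈ -2164.4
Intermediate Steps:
l(Y) = 3*Y
d = -139/2 (d = -½*139 = -139/2 ≈ -69.500)
G = -13/7 (G = -(-143 - 1*(-156))/7 = -(-143 + 156)/7 = -⅐*13 = -13/7 ≈ -1.8571)
d*(l(c) + G) = -139*(3*11 - 13/7)/2 = -139*(33 - 13/7)/2 = -139/2*218/7 = -15151/7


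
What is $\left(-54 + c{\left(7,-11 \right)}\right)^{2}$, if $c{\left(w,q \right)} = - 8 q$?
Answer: $1156$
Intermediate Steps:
$\left(-54 + c{\left(7,-11 \right)}\right)^{2} = \left(-54 - -88\right)^{2} = \left(-54 + 88\right)^{2} = 34^{2} = 1156$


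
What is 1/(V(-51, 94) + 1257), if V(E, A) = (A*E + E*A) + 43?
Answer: -1/8288 ≈ -0.00012066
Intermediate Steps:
V(E, A) = 43 + 2*A*E (V(E, A) = (A*E + A*E) + 43 = 2*A*E + 43 = 43 + 2*A*E)
1/(V(-51, 94) + 1257) = 1/((43 + 2*94*(-51)) + 1257) = 1/((43 - 9588) + 1257) = 1/(-9545 + 1257) = 1/(-8288) = -1/8288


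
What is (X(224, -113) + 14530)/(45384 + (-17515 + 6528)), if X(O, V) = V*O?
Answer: -10782/34397 ≈ -0.31346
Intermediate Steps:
X(O, V) = O*V
(X(224, -113) + 14530)/(45384 + (-17515 + 6528)) = (224*(-113) + 14530)/(45384 + (-17515 + 6528)) = (-25312 + 14530)/(45384 - 10987) = -10782/34397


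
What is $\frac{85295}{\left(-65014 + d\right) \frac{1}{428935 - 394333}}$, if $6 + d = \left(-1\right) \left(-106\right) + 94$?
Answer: $- \frac{42162537}{926} \approx -45532.0$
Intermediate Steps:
$d = 194$ ($d = -6 + \left(\left(-1\right) \left(-106\right) + 94\right) = -6 + \left(106 + 94\right) = -6 + 200 = 194$)
$\frac{85295}{\left(-65014 + d\right) \frac{1}{428935 - 394333}} = \frac{85295}{\left(-65014 + 194\right) \frac{1}{428935 - 394333}} = \frac{85295}{\left(-64820\right) \frac{1}{34602}} = \frac{85295}{- \frac{32410}{17301}} = 85295 \left(- \frac{17301}{32410}\right) = - \frac{42162537}{926}$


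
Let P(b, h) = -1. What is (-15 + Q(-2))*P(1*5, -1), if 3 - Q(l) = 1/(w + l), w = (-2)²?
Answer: 25/2 ≈ 12.500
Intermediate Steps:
w = 4
Q(l) = 3 - 1/(4 + l)
(-15 + Q(-2))*P(1*5, -1) = (-15 + (11 + 3*(-2))/(4 - 2))*(-1) = (-15 + (11 - 6)/2)*(-1) = (-15 + (½)*5)*(-1) = (-15 + 5/2)*(-1) = -25/2*(-1) = 25/2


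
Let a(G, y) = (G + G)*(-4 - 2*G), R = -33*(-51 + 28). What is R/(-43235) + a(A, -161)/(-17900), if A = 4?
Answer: -471777/38695325 ≈ -0.012192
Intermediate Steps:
R = 759 (R = -33*(-23) = 759)
a(G, y) = 2*G*(-4 - 2*G) (a(G, y) = (2*G)*(-4 - 2*G) = 2*G*(-4 - 2*G))
R/(-43235) + a(A, -161)/(-17900) = 759/(-43235) - 4*4*(2 + 4)/(-17900) = 759*(-1/43235) - 4*4*6*(-1/17900) = -759/43235 - 96*(-1/17900) = -759/43235 + 24/4475 = -471777/38695325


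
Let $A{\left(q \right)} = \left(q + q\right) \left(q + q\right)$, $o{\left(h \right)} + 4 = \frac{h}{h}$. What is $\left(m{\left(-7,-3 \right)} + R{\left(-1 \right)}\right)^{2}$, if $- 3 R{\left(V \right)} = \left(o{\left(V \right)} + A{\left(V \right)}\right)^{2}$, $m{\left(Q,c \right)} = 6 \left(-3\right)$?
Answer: $\frac{3025}{9} \approx 336.11$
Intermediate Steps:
$o{\left(h \right)} = -3$ ($o{\left(h \right)} = -4 + \frac{h}{h} = -4 + 1 = -3$)
$m{\left(Q,c \right)} = -18$
$A{\left(q \right)} = 4 q^{2}$ ($A{\left(q \right)} = 2 q 2 q = 4 q^{2}$)
$R{\left(V \right)} = - \frac{\left(-3 + 4 V^{2}\right)^{2}}{3}$
$\left(m{\left(-7,-3 \right)} + R{\left(-1 \right)}\right)^{2} = \left(-18 - \frac{\left(-3 + 4 \left(-1\right)^{2}\right)^{2}}{3}\right)^{2} = \left(-18 - \frac{\left(-3 + 4 \cdot 1\right)^{2}}{3}\right)^{2} = \left(-18 - \frac{\left(-3 + 4\right)^{2}}{3}\right)^{2} = \left(-18 - \frac{1^{2}}{3}\right)^{2} = \left(-18 - \frac{1}{3}\right)^{2} = \left(- \frac{55}{3}\right)^{2} = \frac{3025}{9}$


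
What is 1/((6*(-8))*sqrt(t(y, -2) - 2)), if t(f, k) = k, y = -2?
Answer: I/96 ≈ 0.010417*I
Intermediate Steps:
1/((6*(-8))*sqrt(t(y, -2) - 2)) = 1/((6*(-8))*sqrt(-2 - 2)) = 1/(-96*I) = I/96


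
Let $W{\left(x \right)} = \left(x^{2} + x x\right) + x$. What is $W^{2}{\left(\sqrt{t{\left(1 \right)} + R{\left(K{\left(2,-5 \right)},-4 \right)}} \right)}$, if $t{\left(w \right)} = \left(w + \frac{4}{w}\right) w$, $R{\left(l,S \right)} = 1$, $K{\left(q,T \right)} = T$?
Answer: $150 + 24 \sqrt{6} \approx 208.79$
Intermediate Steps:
$t{\left(w \right)} = w \left(w + \frac{4}{w}\right)$
$W{\left(x \right)} = x + 2 x^{2}$ ($W{\left(x \right)} = \left(x^{2} + x^{2}\right) + x = 2 x^{2} + x = x + 2 x^{2}$)
$W^{2}{\left(\sqrt{t{\left(1 \right)} + R{\left(K{\left(2,-5 \right)},-4 \right)}} \right)} = \left(\sqrt{\left(4 + 1^{2}\right) + 1} \left(1 + 2 \sqrt{\left(4 + 1^{2}\right) + 1}\right)\right)^{2} = \left(\sqrt{\left(4 + 1\right) + 1} \left(1 + 2 \sqrt{\left(4 + 1\right) + 1}\right)\right)^{2} = \left(\sqrt{5 + 1} \left(1 + 2 \sqrt{5 + 1}\right)\right)^{2} = \left(\sqrt{6} \left(1 + 2 \sqrt{6}\right)\right)^{2} = 6 \left(1 + 2 \sqrt{6}\right)^{2}$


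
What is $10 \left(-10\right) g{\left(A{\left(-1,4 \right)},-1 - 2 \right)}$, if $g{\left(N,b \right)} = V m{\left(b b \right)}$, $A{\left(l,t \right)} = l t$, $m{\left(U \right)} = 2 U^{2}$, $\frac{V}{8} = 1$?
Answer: $-129600$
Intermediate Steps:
$V = 8$ ($V = 8 \cdot 1 = 8$)
$g{\left(N,b \right)} = 16 b^{4}$ ($g{\left(N,b \right)} = 8 \cdot 2 \left(b b\right)^{2} = 8 \cdot 2 \left(b^{2}\right)^{2} = 8 \cdot 2 b^{4} = 16 b^{4}$)
$10 \left(-10\right) g{\left(A{\left(-1,4 \right)},-1 - 2 \right)} = 10 \left(-10\right) 16 \left(-1 - 2\right)^{4} = - 100 \cdot 16 \left(-1 - 2\right)^{4} = - 100 \cdot 16 \left(-3\right)^{4} = - 100 \cdot 16 \cdot 81 = \left(-100\right) 1296 = -129600$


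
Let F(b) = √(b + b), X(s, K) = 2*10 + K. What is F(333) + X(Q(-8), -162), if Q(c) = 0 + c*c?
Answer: -142 + 3*√74 ≈ -116.19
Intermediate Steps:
Q(c) = c² (Q(c) = 0 + c² = c²)
X(s, K) = 20 + K
F(b) = √2*√b (F(b) = √(2*b) = √2*√b)
F(333) + X(Q(-8), -162) = √2*√333 + (20 - 162) = √2*(3*√37) - 142 = 3*√74 - 142 = -142 + 3*√74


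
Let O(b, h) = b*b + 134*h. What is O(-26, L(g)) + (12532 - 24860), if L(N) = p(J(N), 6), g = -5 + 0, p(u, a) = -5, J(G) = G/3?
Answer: -12322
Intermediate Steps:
J(G) = G/3 (J(G) = G*(⅓) = G/3)
g = -5
L(N) = -5
O(b, h) = b² + 134*h
O(-26, L(g)) + (12532 - 24860) = ((-26)² + 134*(-5)) + (12532 - 24860) = (676 - 670) - 12328 = 6 - 12328 = -12322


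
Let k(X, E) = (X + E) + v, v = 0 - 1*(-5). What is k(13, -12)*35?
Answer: 210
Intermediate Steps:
v = 5 (v = 0 + 5 = 5)
k(X, E) = 5 + E + X (k(X, E) = (X + E) + 5 = (E + X) + 5 = 5 + E + X)
k(13, -12)*35 = (5 - 12 + 13)*35 = 6*35 = 210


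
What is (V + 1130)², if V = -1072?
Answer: 3364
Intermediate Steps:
(V + 1130)² = (-1072 + 1130)² = 58² = 3364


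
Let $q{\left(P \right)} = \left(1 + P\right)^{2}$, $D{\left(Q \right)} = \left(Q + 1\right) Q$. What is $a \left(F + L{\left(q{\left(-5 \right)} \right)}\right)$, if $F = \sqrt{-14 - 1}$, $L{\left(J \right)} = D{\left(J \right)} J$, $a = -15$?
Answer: $-65280 - 15 i \sqrt{15} \approx -65280.0 - 58.095 i$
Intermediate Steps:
$D{\left(Q \right)} = Q \left(1 + Q\right)$ ($D{\left(Q \right)} = \left(1 + Q\right) Q = Q \left(1 + Q\right)$)
$L{\left(J \right)} = J^{2} \left(1 + J\right)$ ($L{\left(J \right)} = J \left(1 + J\right) J = J^{2} \left(1 + J\right)$)
$F = i \sqrt{15}$ ($F = \sqrt{-15} = i \sqrt{15} \approx 3.873 i$)
$a \left(F + L{\left(q{\left(-5 \right)} \right)}\right) = - 15 \left(i \sqrt{15} + \left(\left(1 - 5\right)^{2}\right)^{2} \left(1 + \left(1 - 5\right)^{2}\right)\right) = - 15 \left(i \sqrt{15} + \left(\left(-4\right)^{2}\right)^{2} \left(1 + \left(-4\right)^{2}\right)\right) = - 15 \left(i \sqrt{15} + 16^{2} \left(1 + 16\right)\right) = - 15 \left(i \sqrt{15} + 256 \cdot 17\right) = - 15 \left(i \sqrt{15} + 4352\right) = - 15 \left(4352 + i \sqrt{15}\right) = -65280 - 15 i \sqrt{15}$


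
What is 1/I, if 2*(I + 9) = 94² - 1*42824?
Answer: -1/17003 ≈ -5.8813e-5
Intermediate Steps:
I = -17003 (I = -9 + (94² - 1*42824)/2 = -9 + (8836 - 42824)/2 = -9 + (½)*(-33988) = -9 - 16994 = -17003)
1/I = 1/(-17003) = -1/17003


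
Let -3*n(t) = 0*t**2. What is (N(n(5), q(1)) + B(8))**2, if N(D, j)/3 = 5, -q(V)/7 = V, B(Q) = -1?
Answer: 196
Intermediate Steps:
n(t) = 0 (n(t) = -0*t**2 = -1/3*0 = 0)
q(V) = -7*V
N(D, j) = 15 (N(D, j) = 3*5 = 15)
(N(n(5), q(1)) + B(8))**2 = (15 - 1)**2 = 14**2 = 196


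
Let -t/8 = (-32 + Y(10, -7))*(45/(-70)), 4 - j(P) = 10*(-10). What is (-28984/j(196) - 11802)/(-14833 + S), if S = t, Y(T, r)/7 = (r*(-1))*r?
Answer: 1099343/1525303 ≈ 0.72074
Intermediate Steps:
Y(T, r) = -7*r² (Y(T, r) = 7*((r*(-1))*r) = 7*((-r)*r) = 7*(-r²) = -7*r²)
j(P) = 104 (j(P) = 4 - 10*(-10) = 4 - 1*(-100) = 4 + 100 = 104)
t = -13500/7 (t = -8*(-32 - 7*(-7)²)*45/(-70) = -8*(-32 - 7*49)*45*(-1/70) = -8*(-32 - 343)*(-9)/14 = -(-3000)*(-9)/14 = -8*3375/14 = -13500/7 ≈ -1928.6)
S = -13500/7 ≈ -1928.6
(-28984/j(196) - 11802)/(-14833 + S) = (-28984/104 - 11802)/(-14833 - 13500/7) = (-28984*1/104 - 11802)/(-117331/7) = (-3623/13 - 11802)*(-7/117331) = -157049/13*(-7/117331) = 1099343/1525303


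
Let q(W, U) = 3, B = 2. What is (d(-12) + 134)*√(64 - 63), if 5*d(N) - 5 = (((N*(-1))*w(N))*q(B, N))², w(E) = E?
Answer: 187299/5 ≈ 37460.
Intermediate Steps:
d(N) = 1 + 9*N⁴/5 (d(N) = 1 + (((N*(-1))*N)*3)²/5 = 1 + (((-N)*N)*3)²/5 = 1 + (-N²*3)²/5 = 1 + (-3*N²)²/5 = 1 + (9*N⁴)/5 = 1 + 9*N⁴/5)
(d(-12) + 134)*√(64 - 63) = ((1 + (9/5)*(-12)⁴) + 134)*√(64 - 63) = ((1 + (9/5)*20736) + 134)*√1 = ((1 + 186624/5) + 134)*1 = (186629/5 + 134)*1 = (187299/5)*1 = 187299/5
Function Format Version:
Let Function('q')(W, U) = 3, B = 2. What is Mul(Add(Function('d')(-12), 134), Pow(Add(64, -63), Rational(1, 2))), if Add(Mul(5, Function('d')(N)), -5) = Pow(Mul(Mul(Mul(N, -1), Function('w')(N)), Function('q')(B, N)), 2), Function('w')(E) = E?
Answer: Rational(187299, 5) ≈ 37460.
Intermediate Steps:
Function('d')(N) = Add(1, Mul(Rational(9, 5), Pow(N, 4))) (Function('d')(N) = Add(1, Mul(Rational(1, 5), Pow(Mul(Mul(Mul(N, -1), N), 3), 2))) = Add(1, Mul(Rational(1, 5), Pow(Mul(Mul(Mul(-1, N), N), 3), 2))) = Add(1, Mul(Rational(1, 5), Pow(Mul(Mul(-1, Pow(N, 2)), 3), 2))) = Add(1, Mul(Rational(1, 5), Pow(Mul(-3, Pow(N, 2)), 2))) = Add(1, Mul(Rational(1, 5), Mul(9, Pow(N, 4)))) = Add(1, Mul(Rational(9, 5), Pow(N, 4))))
Mul(Add(Function('d')(-12), 134), Pow(Add(64, -63), Rational(1, 2))) = Mul(Add(Add(1, Mul(Rational(9, 5), Pow(-12, 4))), 134), Pow(Add(64, -63), Rational(1, 2))) = Mul(Add(Add(1, Mul(Rational(9, 5), 20736)), 134), Pow(1, Rational(1, 2))) = Mul(Add(Add(1, Rational(186624, 5)), 134), 1) = Mul(Add(Rational(186629, 5), 134), 1) = Mul(Rational(187299, 5), 1) = Rational(187299, 5)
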